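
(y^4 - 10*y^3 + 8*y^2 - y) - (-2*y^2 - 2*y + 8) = y^4 - 10*y^3 + 10*y^2 + y - 8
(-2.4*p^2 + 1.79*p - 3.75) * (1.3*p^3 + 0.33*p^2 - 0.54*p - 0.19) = -3.12*p^5 + 1.535*p^4 - 2.9883*p^3 - 1.7481*p^2 + 1.6849*p + 0.7125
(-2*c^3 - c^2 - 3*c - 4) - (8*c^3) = -10*c^3 - c^2 - 3*c - 4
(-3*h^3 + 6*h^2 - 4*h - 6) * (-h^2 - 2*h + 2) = 3*h^5 - 14*h^3 + 26*h^2 + 4*h - 12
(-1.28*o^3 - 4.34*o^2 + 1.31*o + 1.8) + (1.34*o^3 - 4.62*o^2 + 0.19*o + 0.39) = 0.0600000000000001*o^3 - 8.96*o^2 + 1.5*o + 2.19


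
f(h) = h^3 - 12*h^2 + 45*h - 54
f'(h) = 3*h^2 - 24*h + 45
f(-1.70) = -170.09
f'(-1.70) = 94.47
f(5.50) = -3.12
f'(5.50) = 3.75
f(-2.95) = -316.85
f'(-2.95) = 141.91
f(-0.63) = -87.36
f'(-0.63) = 61.31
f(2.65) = -0.41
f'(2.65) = 2.47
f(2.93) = -0.02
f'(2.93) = 0.43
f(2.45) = -1.07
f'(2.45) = 4.21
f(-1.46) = -148.39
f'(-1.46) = 86.43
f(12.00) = 486.00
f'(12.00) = 189.00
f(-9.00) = -2160.00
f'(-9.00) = 504.00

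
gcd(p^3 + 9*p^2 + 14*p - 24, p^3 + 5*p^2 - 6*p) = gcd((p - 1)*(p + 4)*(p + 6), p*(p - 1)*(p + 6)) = p^2 + 5*p - 6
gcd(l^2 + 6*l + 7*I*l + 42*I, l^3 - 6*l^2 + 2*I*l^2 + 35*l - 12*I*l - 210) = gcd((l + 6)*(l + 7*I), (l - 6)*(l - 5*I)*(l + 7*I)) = l + 7*I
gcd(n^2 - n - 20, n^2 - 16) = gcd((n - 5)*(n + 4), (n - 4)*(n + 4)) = n + 4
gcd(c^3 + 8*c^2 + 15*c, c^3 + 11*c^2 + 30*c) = c^2 + 5*c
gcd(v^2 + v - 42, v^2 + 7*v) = v + 7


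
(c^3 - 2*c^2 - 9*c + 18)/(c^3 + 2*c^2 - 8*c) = (c^2 - 9)/(c*(c + 4))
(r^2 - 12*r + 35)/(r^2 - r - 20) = (r - 7)/(r + 4)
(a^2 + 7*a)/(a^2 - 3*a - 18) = a*(a + 7)/(a^2 - 3*a - 18)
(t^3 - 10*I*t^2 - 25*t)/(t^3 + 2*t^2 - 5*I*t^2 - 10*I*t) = (t - 5*I)/(t + 2)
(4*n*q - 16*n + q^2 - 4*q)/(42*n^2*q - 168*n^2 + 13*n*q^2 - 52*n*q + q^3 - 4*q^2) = (4*n + q)/(42*n^2 + 13*n*q + q^2)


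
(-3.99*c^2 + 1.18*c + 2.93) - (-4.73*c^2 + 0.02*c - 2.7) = 0.74*c^2 + 1.16*c + 5.63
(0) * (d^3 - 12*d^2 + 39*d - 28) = 0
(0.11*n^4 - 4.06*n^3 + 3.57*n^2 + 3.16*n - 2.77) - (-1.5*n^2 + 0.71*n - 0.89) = 0.11*n^4 - 4.06*n^3 + 5.07*n^2 + 2.45*n - 1.88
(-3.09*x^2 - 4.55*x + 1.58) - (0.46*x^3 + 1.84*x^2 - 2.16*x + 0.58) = -0.46*x^3 - 4.93*x^2 - 2.39*x + 1.0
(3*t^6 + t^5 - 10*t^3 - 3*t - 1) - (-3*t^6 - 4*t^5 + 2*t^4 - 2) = 6*t^6 + 5*t^5 - 2*t^4 - 10*t^3 - 3*t + 1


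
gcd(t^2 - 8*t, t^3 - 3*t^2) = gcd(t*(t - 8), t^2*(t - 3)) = t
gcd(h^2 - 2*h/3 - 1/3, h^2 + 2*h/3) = 1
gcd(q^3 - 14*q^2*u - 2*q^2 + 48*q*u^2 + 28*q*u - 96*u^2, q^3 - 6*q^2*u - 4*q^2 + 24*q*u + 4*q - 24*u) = q^2 - 6*q*u - 2*q + 12*u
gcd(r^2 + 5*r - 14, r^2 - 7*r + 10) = r - 2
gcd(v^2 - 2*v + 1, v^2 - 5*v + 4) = v - 1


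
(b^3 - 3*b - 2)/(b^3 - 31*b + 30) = (b^3 - 3*b - 2)/(b^3 - 31*b + 30)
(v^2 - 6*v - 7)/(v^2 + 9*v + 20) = (v^2 - 6*v - 7)/(v^2 + 9*v + 20)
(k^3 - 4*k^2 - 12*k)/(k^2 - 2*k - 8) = k*(k - 6)/(k - 4)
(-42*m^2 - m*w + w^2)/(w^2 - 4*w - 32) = (42*m^2 + m*w - w^2)/(-w^2 + 4*w + 32)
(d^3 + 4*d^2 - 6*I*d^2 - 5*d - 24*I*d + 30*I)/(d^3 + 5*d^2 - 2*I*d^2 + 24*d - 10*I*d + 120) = (d - 1)/(d + 4*I)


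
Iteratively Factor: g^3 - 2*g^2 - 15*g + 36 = (g - 3)*(g^2 + g - 12) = (g - 3)*(g + 4)*(g - 3)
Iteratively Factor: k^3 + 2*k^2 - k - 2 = (k - 1)*(k^2 + 3*k + 2) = (k - 1)*(k + 1)*(k + 2)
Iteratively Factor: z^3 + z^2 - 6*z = (z + 3)*(z^2 - 2*z) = z*(z + 3)*(z - 2)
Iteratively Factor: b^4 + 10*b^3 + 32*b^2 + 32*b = (b + 2)*(b^3 + 8*b^2 + 16*b) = (b + 2)*(b + 4)*(b^2 + 4*b) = b*(b + 2)*(b + 4)*(b + 4)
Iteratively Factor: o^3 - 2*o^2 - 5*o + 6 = (o - 1)*(o^2 - o - 6) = (o - 1)*(o + 2)*(o - 3)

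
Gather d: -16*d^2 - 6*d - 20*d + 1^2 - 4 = -16*d^2 - 26*d - 3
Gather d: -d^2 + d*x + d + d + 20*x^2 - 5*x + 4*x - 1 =-d^2 + d*(x + 2) + 20*x^2 - x - 1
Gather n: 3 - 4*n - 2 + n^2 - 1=n^2 - 4*n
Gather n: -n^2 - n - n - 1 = -n^2 - 2*n - 1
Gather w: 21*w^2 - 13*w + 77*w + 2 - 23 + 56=21*w^2 + 64*w + 35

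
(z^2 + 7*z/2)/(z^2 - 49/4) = 2*z/(2*z - 7)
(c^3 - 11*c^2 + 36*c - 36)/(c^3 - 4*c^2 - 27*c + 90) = (c - 2)/(c + 5)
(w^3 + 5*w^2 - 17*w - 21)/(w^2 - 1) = (w^2 + 4*w - 21)/(w - 1)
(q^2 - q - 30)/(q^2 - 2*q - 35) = (q - 6)/(q - 7)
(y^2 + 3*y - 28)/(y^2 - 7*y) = (y^2 + 3*y - 28)/(y*(y - 7))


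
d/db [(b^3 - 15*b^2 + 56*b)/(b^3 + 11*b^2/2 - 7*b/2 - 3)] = 2*(41*b^4 - 238*b^3 - 529*b^2 + 180*b - 336)/(4*b^6 + 44*b^5 + 93*b^4 - 178*b^3 - 83*b^2 + 84*b + 36)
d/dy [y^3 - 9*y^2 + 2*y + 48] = 3*y^2 - 18*y + 2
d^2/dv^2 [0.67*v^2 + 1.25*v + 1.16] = 1.34000000000000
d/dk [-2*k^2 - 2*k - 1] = -4*k - 2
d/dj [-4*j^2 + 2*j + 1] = 2 - 8*j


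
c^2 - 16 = (c - 4)*(c + 4)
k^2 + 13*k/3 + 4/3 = (k + 1/3)*(k + 4)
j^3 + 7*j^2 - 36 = (j - 2)*(j + 3)*(j + 6)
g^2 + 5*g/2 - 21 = (g - 7/2)*(g + 6)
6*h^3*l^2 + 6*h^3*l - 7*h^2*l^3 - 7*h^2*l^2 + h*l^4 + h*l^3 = l*(-6*h + l)*(-h + l)*(h*l + h)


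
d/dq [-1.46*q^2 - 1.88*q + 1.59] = -2.92*q - 1.88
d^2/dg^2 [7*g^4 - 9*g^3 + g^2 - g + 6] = 84*g^2 - 54*g + 2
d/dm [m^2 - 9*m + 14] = 2*m - 9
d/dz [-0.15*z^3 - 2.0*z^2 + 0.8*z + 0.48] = -0.45*z^2 - 4.0*z + 0.8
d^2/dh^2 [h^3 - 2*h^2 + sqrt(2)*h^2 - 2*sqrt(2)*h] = 6*h - 4 + 2*sqrt(2)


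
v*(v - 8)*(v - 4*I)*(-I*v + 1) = -I*v^4 - 3*v^3 + 8*I*v^3 + 24*v^2 - 4*I*v^2 + 32*I*v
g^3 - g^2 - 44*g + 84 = (g - 6)*(g - 2)*(g + 7)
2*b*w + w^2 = w*(2*b + w)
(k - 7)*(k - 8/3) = k^2 - 29*k/3 + 56/3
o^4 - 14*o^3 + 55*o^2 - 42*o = o*(o - 7)*(o - 6)*(o - 1)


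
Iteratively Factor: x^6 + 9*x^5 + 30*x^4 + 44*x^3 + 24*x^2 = (x + 2)*(x^5 + 7*x^4 + 16*x^3 + 12*x^2) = (x + 2)^2*(x^4 + 5*x^3 + 6*x^2) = x*(x + 2)^2*(x^3 + 5*x^2 + 6*x) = x*(x + 2)^2*(x + 3)*(x^2 + 2*x) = x*(x + 2)^3*(x + 3)*(x)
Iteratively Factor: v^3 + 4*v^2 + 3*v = (v + 3)*(v^2 + v) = v*(v + 3)*(v + 1)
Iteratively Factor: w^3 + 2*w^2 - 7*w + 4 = (w + 4)*(w^2 - 2*w + 1) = (w - 1)*(w + 4)*(w - 1)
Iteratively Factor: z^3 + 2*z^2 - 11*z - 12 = (z - 3)*(z^2 + 5*z + 4) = (z - 3)*(z + 4)*(z + 1)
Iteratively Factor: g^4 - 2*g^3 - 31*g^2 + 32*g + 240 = (g + 3)*(g^3 - 5*g^2 - 16*g + 80) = (g + 3)*(g + 4)*(g^2 - 9*g + 20) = (g - 4)*(g + 3)*(g + 4)*(g - 5)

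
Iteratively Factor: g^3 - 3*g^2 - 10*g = (g)*(g^2 - 3*g - 10) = g*(g + 2)*(g - 5)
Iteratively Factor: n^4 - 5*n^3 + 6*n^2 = (n)*(n^3 - 5*n^2 + 6*n) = n^2*(n^2 - 5*n + 6) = n^2*(n - 3)*(n - 2)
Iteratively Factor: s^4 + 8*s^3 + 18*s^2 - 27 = (s - 1)*(s^3 + 9*s^2 + 27*s + 27) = (s - 1)*(s + 3)*(s^2 + 6*s + 9) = (s - 1)*(s + 3)^2*(s + 3)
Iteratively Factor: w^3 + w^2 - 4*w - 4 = (w + 2)*(w^2 - w - 2) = (w + 1)*(w + 2)*(w - 2)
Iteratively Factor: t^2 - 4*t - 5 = (t + 1)*(t - 5)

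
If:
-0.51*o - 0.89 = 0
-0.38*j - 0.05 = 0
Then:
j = -0.13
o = -1.75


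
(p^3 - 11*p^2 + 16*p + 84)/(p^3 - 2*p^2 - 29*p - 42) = (p - 6)/(p + 3)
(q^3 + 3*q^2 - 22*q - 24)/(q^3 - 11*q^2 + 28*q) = (q^2 + 7*q + 6)/(q*(q - 7))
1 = 1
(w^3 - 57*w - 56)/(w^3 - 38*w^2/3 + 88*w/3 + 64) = 3*(w^2 + 8*w + 7)/(3*w^2 - 14*w - 24)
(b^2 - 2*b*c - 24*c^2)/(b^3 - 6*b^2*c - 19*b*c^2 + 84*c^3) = (b - 6*c)/(b^2 - 10*b*c + 21*c^2)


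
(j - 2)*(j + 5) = j^2 + 3*j - 10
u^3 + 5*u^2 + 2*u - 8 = (u - 1)*(u + 2)*(u + 4)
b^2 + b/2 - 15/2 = (b - 5/2)*(b + 3)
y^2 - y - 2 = (y - 2)*(y + 1)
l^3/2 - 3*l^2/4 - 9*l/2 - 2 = (l/2 + 1)*(l - 4)*(l + 1/2)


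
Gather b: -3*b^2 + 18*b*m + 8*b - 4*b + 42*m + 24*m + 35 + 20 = -3*b^2 + b*(18*m + 4) + 66*m + 55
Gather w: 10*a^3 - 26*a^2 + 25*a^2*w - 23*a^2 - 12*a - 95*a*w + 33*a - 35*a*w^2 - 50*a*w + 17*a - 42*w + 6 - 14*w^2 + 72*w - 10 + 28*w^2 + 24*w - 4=10*a^3 - 49*a^2 + 38*a + w^2*(14 - 35*a) + w*(25*a^2 - 145*a + 54) - 8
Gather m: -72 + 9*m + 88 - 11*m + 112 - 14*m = 128 - 16*m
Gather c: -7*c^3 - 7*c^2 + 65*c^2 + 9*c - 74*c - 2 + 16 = -7*c^3 + 58*c^2 - 65*c + 14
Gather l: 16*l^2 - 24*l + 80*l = 16*l^2 + 56*l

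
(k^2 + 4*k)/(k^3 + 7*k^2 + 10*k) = (k + 4)/(k^2 + 7*k + 10)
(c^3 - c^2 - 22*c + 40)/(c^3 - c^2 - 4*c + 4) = (c^2 + c - 20)/(c^2 + c - 2)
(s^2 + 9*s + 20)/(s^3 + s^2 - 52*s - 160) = 1/(s - 8)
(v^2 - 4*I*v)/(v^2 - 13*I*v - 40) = v*(-v + 4*I)/(-v^2 + 13*I*v + 40)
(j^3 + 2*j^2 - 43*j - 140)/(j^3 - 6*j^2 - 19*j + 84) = (j + 5)/(j - 3)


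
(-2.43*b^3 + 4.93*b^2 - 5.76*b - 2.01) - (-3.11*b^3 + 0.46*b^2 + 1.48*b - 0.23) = 0.68*b^3 + 4.47*b^2 - 7.24*b - 1.78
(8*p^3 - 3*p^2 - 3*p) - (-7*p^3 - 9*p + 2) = 15*p^3 - 3*p^2 + 6*p - 2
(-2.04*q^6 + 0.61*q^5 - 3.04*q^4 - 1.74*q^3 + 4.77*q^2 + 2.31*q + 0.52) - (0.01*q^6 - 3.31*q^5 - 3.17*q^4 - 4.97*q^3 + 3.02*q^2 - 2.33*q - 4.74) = -2.05*q^6 + 3.92*q^5 + 0.13*q^4 + 3.23*q^3 + 1.75*q^2 + 4.64*q + 5.26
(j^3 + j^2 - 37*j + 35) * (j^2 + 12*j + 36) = j^5 + 13*j^4 + 11*j^3 - 373*j^2 - 912*j + 1260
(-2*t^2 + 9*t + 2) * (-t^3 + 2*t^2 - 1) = 2*t^5 - 13*t^4 + 16*t^3 + 6*t^2 - 9*t - 2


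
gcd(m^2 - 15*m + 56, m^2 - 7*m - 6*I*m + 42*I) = m - 7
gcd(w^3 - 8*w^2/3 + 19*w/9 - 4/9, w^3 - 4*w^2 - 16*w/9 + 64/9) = w - 4/3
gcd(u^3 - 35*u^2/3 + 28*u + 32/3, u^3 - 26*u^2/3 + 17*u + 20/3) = u^2 - 11*u/3 - 4/3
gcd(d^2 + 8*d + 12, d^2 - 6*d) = 1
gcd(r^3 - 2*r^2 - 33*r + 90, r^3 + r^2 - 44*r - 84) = r + 6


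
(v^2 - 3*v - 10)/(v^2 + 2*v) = (v - 5)/v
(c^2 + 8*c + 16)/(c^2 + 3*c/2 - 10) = 2*(c + 4)/(2*c - 5)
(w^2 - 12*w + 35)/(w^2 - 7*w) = (w - 5)/w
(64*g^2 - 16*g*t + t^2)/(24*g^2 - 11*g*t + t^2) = (-8*g + t)/(-3*g + t)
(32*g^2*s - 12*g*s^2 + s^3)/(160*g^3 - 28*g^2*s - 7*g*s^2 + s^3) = s/(5*g + s)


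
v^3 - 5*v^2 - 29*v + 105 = (v - 7)*(v - 3)*(v + 5)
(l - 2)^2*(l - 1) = l^3 - 5*l^2 + 8*l - 4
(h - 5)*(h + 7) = h^2 + 2*h - 35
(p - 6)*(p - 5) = p^2 - 11*p + 30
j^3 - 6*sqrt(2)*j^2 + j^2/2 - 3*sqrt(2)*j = j*(j + 1/2)*(j - 6*sqrt(2))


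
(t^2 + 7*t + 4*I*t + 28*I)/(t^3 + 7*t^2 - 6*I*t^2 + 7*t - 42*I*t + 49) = (t + 4*I)/(t^2 - 6*I*t + 7)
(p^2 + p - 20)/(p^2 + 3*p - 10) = (p - 4)/(p - 2)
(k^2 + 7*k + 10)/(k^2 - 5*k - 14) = (k + 5)/(k - 7)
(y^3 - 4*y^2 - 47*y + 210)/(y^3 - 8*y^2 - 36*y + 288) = (y^2 + 2*y - 35)/(y^2 - 2*y - 48)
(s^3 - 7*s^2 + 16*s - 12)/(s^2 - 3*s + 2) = (s^2 - 5*s + 6)/(s - 1)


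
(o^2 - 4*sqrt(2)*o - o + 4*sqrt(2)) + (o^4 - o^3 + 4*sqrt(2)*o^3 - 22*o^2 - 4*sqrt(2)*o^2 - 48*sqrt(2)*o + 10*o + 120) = o^4 - o^3 + 4*sqrt(2)*o^3 - 21*o^2 - 4*sqrt(2)*o^2 - 52*sqrt(2)*o + 9*o + 4*sqrt(2) + 120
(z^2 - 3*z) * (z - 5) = z^3 - 8*z^2 + 15*z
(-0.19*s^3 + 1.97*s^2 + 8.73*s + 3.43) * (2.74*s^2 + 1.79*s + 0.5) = -0.5206*s^5 + 5.0577*s^4 + 27.3515*s^3 + 26.0099*s^2 + 10.5047*s + 1.715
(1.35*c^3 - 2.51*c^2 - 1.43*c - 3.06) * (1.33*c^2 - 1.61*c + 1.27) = 1.7955*c^5 - 5.5118*c^4 + 3.8537*c^3 - 4.9552*c^2 + 3.1105*c - 3.8862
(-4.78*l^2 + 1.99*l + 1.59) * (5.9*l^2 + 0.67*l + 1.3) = -28.202*l^4 + 8.5384*l^3 + 4.5003*l^2 + 3.6523*l + 2.067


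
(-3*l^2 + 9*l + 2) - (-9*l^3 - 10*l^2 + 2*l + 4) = 9*l^3 + 7*l^2 + 7*l - 2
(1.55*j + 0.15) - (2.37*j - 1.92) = 2.07 - 0.82*j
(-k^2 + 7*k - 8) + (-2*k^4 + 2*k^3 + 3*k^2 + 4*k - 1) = -2*k^4 + 2*k^3 + 2*k^2 + 11*k - 9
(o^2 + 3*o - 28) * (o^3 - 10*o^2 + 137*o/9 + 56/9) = o^5 - 7*o^4 - 385*o^3/9 + 2987*o^2/9 - 3668*o/9 - 1568/9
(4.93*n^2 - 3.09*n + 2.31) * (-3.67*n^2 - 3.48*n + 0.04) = -18.0931*n^4 - 5.8161*n^3 + 2.4727*n^2 - 8.1624*n + 0.0924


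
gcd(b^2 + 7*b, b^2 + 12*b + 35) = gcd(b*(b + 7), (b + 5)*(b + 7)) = b + 7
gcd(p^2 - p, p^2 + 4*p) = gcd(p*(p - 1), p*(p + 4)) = p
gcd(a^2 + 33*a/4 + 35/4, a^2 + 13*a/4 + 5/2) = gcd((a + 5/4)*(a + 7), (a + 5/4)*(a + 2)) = a + 5/4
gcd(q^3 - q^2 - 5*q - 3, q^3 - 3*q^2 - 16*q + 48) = q - 3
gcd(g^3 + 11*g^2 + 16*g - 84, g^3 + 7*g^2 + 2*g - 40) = g - 2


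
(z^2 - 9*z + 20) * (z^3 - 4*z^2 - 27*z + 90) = z^5 - 13*z^4 + 29*z^3 + 253*z^2 - 1350*z + 1800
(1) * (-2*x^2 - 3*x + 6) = -2*x^2 - 3*x + 6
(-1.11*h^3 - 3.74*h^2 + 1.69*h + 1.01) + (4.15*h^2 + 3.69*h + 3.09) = -1.11*h^3 + 0.41*h^2 + 5.38*h + 4.1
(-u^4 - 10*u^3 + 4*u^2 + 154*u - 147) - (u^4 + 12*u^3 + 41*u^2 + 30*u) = -2*u^4 - 22*u^3 - 37*u^2 + 124*u - 147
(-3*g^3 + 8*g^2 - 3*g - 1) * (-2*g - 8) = 6*g^4 + 8*g^3 - 58*g^2 + 26*g + 8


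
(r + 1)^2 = r^2 + 2*r + 1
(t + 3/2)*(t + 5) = t^2 + 13*t/2 + 15/2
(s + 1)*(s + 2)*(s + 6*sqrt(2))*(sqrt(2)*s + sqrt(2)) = sqrt(2)*s^4 + 4*sqrt(2)*s^3 + 12*s^3 + 5*sqrt(2)*s^2 + 48*s^2 + 2*sqrt(2)*s + 60*s + 24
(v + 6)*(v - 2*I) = v^2 + 6*v - 2*I*v - 12*I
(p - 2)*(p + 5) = p^2 + 3*p - 10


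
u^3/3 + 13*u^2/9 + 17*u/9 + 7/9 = (u/3 + 1/3)*(u + 1)*(u + 7/3)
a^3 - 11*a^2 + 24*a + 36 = (a - 6)^2*(a + 1)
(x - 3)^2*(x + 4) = x^3 - 2*x^2 - 15*x + 36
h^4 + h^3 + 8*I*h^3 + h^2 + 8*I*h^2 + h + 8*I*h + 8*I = (h + 1)*(h - I)*(h + I)*(h + 8*I)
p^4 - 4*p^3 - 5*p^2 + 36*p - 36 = (p - 3)*(p - 2)^2*(p + 3)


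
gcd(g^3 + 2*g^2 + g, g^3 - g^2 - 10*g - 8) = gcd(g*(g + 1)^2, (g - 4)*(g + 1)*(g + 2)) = g + 1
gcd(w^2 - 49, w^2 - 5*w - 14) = w - 7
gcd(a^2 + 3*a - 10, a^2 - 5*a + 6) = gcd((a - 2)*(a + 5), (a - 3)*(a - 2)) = a - 2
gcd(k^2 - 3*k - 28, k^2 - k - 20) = k + 4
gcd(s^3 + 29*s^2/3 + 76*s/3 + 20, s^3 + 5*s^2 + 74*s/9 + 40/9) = s^2 + 11*s/3 + 10/3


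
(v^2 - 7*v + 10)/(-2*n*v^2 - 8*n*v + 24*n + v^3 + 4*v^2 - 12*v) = (v - 5)/(-2*n*v - 12*n + v^2 + 6*v)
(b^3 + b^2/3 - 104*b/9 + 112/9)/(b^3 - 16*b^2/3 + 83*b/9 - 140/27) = 3*(b + 4)/(3*b - 5)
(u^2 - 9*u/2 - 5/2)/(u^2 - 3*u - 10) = (u + 1/2)/(u + 2)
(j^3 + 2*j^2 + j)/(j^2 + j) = j + 1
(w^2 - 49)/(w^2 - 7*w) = (w + 7)/w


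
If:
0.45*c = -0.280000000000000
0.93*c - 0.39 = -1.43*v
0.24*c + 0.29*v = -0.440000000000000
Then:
No Solution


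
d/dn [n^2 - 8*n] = 2*n - 8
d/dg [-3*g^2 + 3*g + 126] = 3 - 6*g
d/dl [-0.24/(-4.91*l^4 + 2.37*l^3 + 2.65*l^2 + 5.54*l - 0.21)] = (-4.7136*l^3 + 1.7064*l^2 + 1.272*l + 1.3296)/(-4.91*l^4 + 2.37*l^3 + 2.65*l^2 + 5.54*l - 0.21)^2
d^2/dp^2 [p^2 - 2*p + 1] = 2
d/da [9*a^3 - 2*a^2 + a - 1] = 27*a^2 - 4*a + 1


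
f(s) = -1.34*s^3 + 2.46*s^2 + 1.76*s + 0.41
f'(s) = -4.02*s^2 + 4.92*s + 1.76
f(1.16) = 3.67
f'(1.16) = 2.06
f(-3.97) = 116.04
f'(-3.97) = -81.13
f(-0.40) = 0.19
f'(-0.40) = -0.85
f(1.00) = 3.29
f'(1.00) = 2.66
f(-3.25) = 66.67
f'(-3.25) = -56.69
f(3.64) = -25.22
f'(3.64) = -33.59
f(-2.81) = 44.62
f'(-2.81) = -43.81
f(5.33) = -123.23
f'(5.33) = -86.22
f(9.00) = -761.35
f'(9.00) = -279.58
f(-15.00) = 5050.01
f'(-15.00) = -976.54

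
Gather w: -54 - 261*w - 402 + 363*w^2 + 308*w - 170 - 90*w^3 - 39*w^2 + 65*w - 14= -90*w^3 + 324*w^2 + 112*w - 640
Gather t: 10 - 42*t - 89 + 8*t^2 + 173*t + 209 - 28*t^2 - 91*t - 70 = -20*t^2 + 40*t + 60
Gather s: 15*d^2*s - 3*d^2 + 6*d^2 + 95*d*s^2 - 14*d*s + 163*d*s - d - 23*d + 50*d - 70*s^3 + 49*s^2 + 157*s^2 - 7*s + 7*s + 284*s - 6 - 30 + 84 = 3*d^2 + 26*d - 70*s^3 + s^2*(95*d + 206) + s*(15*d^2 + 149*d + 284) + 48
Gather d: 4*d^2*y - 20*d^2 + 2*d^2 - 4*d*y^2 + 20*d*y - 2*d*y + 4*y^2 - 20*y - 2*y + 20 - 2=d^2*(4*y - 18) + d*(-4*y^2 + 18*y) + 4*y^2 - 22*y + 18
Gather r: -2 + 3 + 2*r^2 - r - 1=2*r^2 - r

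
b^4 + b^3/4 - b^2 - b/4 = b*(b - 1)*(b + 1/4)*(b + 1)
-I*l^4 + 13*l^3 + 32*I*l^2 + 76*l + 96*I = (l - 2*I)*(l + 6*I)*(l + 8*I)*(-I*l + 1)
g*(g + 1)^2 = g^3 + 2*g^2 + g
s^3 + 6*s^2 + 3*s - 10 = (s - 1)*(s + 2)*(s + 5)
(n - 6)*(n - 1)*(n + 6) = n^3 - n^2 - 36*n + 36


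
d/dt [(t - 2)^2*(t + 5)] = (t - 2)*(3*t + 8)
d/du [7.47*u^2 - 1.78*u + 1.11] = 14.94*u - 1.78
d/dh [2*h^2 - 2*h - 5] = 4*h - 2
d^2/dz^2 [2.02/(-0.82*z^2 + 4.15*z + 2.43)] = (-2.716496*z^2 + 13.74812*z + 2.02*(1.64*z - 4.15)*(3.28*z - 8.3) + 8.050104)/(-0.82*z^2 + 4.15*z + 2.43)^3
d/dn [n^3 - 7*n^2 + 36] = n*(3*n - 14)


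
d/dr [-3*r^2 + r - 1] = 1 - 6*r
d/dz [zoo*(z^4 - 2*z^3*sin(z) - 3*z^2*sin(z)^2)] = zoo*z*(z^2*cos(z) + z^2 + z*sin(z) + z*sin(2*z)/2 + sin(z)^2)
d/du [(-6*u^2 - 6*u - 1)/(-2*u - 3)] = 4*(3*u^2 + 9*u + 4)/(4*u^2 + 12*u + 9)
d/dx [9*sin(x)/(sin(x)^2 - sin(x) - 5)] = 9*(cos(x)^2 - 6)*cos(x)/(sin(x) + cos(x)^2 + 4)^2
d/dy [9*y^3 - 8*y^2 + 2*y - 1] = 27*y^2 - 16*y + 2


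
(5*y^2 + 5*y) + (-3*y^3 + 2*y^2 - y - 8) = -3*y^3 + 7*y^2 + 4*y - 8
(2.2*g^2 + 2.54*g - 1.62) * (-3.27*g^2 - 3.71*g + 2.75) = -7.194*g^4 - 16.4678*g^3 + 1.924*g^2 + 12.9952*g - 4.455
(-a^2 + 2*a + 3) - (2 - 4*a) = -a^2 + 6*a + 1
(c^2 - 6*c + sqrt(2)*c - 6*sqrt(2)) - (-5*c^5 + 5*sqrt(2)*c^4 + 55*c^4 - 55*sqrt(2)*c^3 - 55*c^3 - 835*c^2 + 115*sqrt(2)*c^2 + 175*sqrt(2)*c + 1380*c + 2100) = 5*c^5 - 55*c^4 - 5*sqrt(2)*c^4 + 55*c^3 + 55*sqrt(2)*c^3 - 115*sqrt(2)*c^2 + 836*c^2 - 1386*c - 174*sqrt(2)*c - 2100 - 6*sqrt(2)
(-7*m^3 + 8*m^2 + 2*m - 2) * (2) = -14*m^3 + 16*m^2 + 4*m - 4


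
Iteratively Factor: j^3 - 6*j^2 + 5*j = (j - 1)*(j^2 - 5*j) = j*(j - 1)*(j - 5)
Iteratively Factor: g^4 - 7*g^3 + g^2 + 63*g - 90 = (g + 3)*(g^3 - 10*g^2 + 31*g - 30) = (g - 2)*(g + 3)*(g^2 - 8*g + 15) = (g - 5)*(g - 2)*(g + 3)*(g - 3)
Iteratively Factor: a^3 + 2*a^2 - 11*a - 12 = (a + 1)*(a^2 + a - 12) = (a + 1)*(a + 4)*(a - 3)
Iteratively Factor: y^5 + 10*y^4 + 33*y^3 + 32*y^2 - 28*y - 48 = (y + 2)*(y^4 + 8*y^3 + 17*y^2 - 2*y - 24) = (y + 2)^2*(y^3 + 6*y^2 + 5*y - 12) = (y - 1)*(y + 2)^2*(y^2 + 7*y + 12) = (y - 1)*(y + 2)^2*(y + 3)*(y + 4)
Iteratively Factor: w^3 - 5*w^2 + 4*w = (w - 1)*(w^2 - 4*w) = w*(w - 1)*(w - 4)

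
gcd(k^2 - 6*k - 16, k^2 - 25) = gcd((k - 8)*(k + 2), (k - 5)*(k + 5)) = 1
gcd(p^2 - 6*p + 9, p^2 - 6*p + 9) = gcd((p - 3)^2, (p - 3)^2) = p^2 - 6*p + 9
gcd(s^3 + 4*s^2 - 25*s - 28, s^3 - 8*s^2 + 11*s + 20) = s^2 - 3*s - 4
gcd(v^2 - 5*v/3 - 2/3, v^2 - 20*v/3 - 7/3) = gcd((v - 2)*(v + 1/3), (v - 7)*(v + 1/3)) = v + 1/3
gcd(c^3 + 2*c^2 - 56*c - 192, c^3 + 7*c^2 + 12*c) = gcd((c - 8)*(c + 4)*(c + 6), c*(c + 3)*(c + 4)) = c + 4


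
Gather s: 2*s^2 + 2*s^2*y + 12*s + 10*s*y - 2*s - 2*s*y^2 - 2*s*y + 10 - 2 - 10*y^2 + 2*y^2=s^2*(2*y + 2) + s*(-2*y^2 + 8*y + 10) - 8*y^2 + 8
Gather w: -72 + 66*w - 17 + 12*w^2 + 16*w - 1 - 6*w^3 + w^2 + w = -6*w^3 + 13*w^2 + 83*w - 90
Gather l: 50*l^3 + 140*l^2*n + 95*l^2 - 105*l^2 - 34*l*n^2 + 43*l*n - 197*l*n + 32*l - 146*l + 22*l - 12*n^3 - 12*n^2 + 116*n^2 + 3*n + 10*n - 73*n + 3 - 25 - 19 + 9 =50*l^3 + l^2*(140*n - 10) + l*(-34*n^2 - 154*n - 92) - 12*n^3 + 104*n^2 - 60*n - 32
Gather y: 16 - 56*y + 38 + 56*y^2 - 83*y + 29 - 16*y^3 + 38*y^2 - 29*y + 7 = -16*y^3 + 94*y^2 - 168*y + 90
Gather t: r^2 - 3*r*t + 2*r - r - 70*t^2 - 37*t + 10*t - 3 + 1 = r^2 + r - 70*t^2 + t*(-3*r - 27) - 2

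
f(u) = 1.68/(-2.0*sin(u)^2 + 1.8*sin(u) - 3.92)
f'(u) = 1.68*(4.0*sin(u)*cos(u) - 1.8*cos(u))/(-2.0*sin(u)^2 + 1.8*sin(u) - 3.92)^2 = (6.72*sin(u) - 3.024)*cos(u)/(2.0*sin(u)^2 - 1.8*sin(u) + 3.92)^2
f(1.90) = -0.42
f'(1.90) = -0.07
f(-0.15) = -0.40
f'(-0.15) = -0.22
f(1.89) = -0.42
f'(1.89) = -0.07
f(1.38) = -0.41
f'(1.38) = 0.04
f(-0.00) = -0.43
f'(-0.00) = -0.20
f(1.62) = -0.41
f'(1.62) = -0.01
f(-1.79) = -0.22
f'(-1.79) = 0.04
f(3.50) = -0.35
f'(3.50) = 0.22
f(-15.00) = -0.28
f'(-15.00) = 0.16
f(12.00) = -0.31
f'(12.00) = -0.19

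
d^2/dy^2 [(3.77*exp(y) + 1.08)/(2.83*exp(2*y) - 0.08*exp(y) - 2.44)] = (30.193553*exp(4*y) + 35.451976*exp(3*y) + 155.462088*exp(2*y) + 29.101472*exp(y) + 22.234256)*exp(y)/(22.665187*exp(6*y) - 1.922136*exp(5*y) - 58.570812*exp(4*y) + 3.313984*exp(3*y) + 50.499216*exp(2*y) - 1.428864*exp(y) - 14.526784)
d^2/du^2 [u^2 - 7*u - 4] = 2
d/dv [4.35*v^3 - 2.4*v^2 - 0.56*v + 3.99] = 13.05*v^2 - 4.8*v - 0.56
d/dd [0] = 0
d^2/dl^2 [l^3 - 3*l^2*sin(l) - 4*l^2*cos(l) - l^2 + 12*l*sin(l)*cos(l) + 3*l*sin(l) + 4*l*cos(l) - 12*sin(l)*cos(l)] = 3*l^2*sin(l) + 4*l^2*cos(l) + 13*l*sin(l) - 24*l*sin(2*l) - 16*l*cos(l) + 6*l - 14*sin(l) + 24*sqrt(2)*sin(2*l + pi/4) - 2*cos(l) - 2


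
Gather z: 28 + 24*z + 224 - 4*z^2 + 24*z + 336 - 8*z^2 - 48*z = 588 - 12*z^2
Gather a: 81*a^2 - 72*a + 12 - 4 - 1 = 81*a^2 - 72*a + 7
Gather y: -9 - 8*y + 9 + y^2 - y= y^2 - 9*y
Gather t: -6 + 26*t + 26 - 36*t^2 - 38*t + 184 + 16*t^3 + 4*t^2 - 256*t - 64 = 16*t^3 - 32*t^2 - 268*t + 140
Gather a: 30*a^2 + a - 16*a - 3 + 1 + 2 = 30*a^2 - 15*a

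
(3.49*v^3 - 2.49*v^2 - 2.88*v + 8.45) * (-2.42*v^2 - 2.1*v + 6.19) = -8.4458*v^5 - 1.3032*v^4 + 33.8017*v^3 - 29.8141*v^2 - 35.5722*v + 52.3055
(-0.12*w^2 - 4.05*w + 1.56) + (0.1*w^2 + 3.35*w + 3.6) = -0.02*w^2 - 0.7*w + 5.16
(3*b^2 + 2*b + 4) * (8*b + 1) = 24*b^3 + 19*b^2 + 34*b + 4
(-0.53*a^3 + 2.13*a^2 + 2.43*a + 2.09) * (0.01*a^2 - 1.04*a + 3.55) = -0.0053*a^5 + 0.5725*a^4 - 4.0724*a^3 + 5.0552*a^2 + 6.4529*a + 7.4195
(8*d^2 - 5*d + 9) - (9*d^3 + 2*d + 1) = -9*d^3 + 8*d^2 - 7*d + 8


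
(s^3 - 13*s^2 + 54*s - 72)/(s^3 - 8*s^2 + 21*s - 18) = (s^2 - 10*s + 24)/(s^2 - 5*s + 6)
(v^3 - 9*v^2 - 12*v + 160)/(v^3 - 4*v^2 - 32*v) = (v - 5)/v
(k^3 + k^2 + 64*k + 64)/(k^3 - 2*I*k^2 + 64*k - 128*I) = (k + 1)/(k - 2*I)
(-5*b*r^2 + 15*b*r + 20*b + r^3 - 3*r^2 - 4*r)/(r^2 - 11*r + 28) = (-5*b*r - 5*b + r^2 + r)/(r - 7)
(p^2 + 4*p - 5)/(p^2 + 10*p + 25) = (p - 1)/(p + 5)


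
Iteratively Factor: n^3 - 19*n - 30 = (n - 5)*(n^2 + 5*n + 6) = (n - 5)*(n + 2)*(n + 3)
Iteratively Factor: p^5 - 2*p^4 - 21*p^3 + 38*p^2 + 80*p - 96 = (p - 1)*(p^4 - p^3 - 22*p^2 + 16*p + 96) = (p - 4)*(p - 1)*(p^3 + 3*p^2 - 10*p - 24) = (p - 4)*(p - 1)*(p + 2)*(p^2 + p - 12) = (p - 4)*(p - 3)*(p - 1)*(p + 2)*(p + 4)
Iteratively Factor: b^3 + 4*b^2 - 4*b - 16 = (b + 2)*(b^2 + 2*b - 8) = (b + 2)*(b + 4)*(b - 2)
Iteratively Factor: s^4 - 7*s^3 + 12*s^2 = (s - 4)*(s^3 - 3*s^2) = s*(s - 4)*(s^2 - 3*s) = s^2*(s - 4)*(s - 3)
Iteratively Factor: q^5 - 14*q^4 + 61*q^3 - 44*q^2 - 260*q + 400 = (q - 5)*(q^4 - 9*q^3 + 16*q^2 + 36*q - 80) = (q - 5)*(q - 2)*(q^3 - 7*q^2 + 2*q + 40) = (q - 5)*(q - 4)*(q - 2)*(q^2 - 3*q - 10) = (q - 5)^2*(q - 4)*(q - 2)*(q + 2)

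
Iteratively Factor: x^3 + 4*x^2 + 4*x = (x)*(x^2 + 4*x + 4) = x*(x + 2)*(x + 2)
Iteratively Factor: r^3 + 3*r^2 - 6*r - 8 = (r - 2)*(r^2 + 5*r + 4) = (r - 2)*(r + 4)*(r + 1)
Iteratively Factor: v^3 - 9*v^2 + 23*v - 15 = (v - 5)*(v^2 - 4*v + 3) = (v - 5)*(v - 3)*(v - 1)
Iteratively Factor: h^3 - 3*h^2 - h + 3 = (h - 1)*(h^2 - 2*h - 3) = (h - 3)*(h - 1)*(h + 1)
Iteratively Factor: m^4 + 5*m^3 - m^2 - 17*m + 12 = (m + 4)*(m^3 + m^2 - 5*m + 3) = (m - 1)*(m + 4)*(m^2 + 2*m - 3) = (m - 1)^2*(m + 4)*(m + 3)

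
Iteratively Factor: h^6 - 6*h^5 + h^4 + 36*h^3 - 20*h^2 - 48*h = (h + 2)*(h^5 - 8*h^4 + 17*h^3 + 2*h^2 - 24*h) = (h - 4)*(h + 2)*(h^4 - 4*h^3 + h^2 + 6*h) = (h - 4)*(h - 2)*(h + 2)*(h^3 - 2*h^2 - 3*h) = (h - 4)*(h - 3)*(h - 2)*(h + 2)*(h^2 + h) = h*(h - 4)*(h - 3)*(h - 2)*(h + 2)*(h + 1)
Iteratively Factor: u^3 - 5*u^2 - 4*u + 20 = (u - 5)*(u^2 - 4) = (u - 5)*(u - 2)*(u + 2)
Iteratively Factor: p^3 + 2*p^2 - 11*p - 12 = (p + 4)*(p^2 - 2*p - 3) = (p + 1)*(p + 4)*(p - 3)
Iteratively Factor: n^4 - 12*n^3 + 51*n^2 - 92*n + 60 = (n - 5)*(n^3 - 7*n^2 + 16*n - 12) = (n - 5)*(n - 2)*(n^2 - 5*n + 6) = (n - 5)*(n - 3)*(n - 2)*(n - 2)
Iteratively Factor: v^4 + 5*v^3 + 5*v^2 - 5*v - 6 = (v + 1)*(v^3 + 4*v^2 + v - 6) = (v + 1)*(v + 3)*(v^2 + v - 2) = (v - 1)*(v + 1)*(v + 3)*(v + 2)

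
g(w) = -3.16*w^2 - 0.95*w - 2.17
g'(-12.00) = 74.89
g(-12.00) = -445.81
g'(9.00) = -57.83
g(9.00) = -266.68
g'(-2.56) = 15.23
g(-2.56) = -20.45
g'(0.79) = -5.94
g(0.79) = -4.89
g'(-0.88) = 4.61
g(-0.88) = -3.78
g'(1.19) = -8.47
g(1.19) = -7.78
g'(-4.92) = 30.14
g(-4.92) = -73.99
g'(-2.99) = 17.95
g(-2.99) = -27.58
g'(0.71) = -5.44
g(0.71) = -4.44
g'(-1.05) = 5.69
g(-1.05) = -4.66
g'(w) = -6.32*w - 0.95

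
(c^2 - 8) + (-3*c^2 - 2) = -2*c^2 - 10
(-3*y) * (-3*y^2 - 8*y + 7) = 9*y^3 + 24*y^2 - 21*y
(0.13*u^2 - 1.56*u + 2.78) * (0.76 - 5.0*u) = -0.65*u^3 + 7.8988*u^2 - 15.0856*u + 2.1128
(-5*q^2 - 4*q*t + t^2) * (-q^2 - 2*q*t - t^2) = 5*q^4 + 14*q^3*t + 12*q^2*t^2 + 2*q*t^3 - t^4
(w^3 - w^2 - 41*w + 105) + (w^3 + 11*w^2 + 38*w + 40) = 2*w^3 + 10*w^2 - 3*w + 145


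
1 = 1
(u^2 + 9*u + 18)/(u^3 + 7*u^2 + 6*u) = (u + 3)/(u*(u + 1))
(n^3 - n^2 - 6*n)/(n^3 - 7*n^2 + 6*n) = (n^2 - n - 6)/(n^2 - 7*n + 6)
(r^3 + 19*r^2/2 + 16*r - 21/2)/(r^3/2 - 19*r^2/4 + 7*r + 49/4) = 2*(2*r^3 + 19*r^2 + 32*r - 21)/(2*r^3 - 19*r^2 + 28*r + 49)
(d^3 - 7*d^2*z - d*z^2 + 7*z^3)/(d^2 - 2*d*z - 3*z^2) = (-d^2 + 8*d*z - 7*z^2)/(-d + 3*z)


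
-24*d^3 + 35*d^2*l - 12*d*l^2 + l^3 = (-8*d + l)*(-3*d + l)*(-d + l)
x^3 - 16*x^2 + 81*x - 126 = (x - 7)*(x - 6)*(x - 3)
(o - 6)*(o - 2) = o^2 - 8*o + 12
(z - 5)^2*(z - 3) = z^3 - 13*z^2 + 55*z - 75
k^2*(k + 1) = k^3 + k^2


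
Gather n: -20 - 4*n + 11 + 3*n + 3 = -n - 6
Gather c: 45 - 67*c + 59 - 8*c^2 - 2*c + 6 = -8*c^2 - 69*c + 110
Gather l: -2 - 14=-16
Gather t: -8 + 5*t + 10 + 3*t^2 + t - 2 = 3*t^2 + 6*t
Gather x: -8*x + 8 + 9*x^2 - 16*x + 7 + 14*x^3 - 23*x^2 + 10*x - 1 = 14*x^3 - 14*x^2 - 14*x + 14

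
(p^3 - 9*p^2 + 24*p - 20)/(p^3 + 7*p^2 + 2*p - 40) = (p^2 - 7*p + 10)/(p^2 + 9*p + 20)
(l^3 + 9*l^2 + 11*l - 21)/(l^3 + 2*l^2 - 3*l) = (l + 7)/l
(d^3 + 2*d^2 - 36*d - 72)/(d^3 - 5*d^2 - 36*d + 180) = (d + 2)/(d - 5)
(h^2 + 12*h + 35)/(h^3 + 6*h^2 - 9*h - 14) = (h + 5)/(h^2 - h - 2)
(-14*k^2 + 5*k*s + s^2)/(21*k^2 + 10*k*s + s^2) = (-2*k + s)/(3*k + s)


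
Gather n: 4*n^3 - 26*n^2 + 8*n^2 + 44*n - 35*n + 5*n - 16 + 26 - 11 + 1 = 4*n^3 - 18*n^2 + 14*n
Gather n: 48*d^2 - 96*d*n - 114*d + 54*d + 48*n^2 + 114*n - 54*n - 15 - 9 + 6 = 48*d^2 - 60*d + 48*n^2 + n*(60 - 96*d) - 18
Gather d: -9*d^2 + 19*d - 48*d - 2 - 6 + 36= -9*d^2 - 29*d + 28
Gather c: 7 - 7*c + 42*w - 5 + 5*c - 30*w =-2*c + 12*w + 2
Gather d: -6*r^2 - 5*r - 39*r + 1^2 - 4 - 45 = -6*r^2 - 44*r - 48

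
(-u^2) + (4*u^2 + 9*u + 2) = 3*u^2 + 9*u + 2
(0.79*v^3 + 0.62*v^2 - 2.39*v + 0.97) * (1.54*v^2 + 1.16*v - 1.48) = 1.2166*v^5 + 1.8712*v^4 - 4.1306*v^3 - 2.1962*v^2 + 4.6624*v - 1.4356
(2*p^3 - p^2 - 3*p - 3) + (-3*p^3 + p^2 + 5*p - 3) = -p^3 + 2*p - 6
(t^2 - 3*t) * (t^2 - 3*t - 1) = t^4 - 6*t^3 + 8*t^2 + 3*t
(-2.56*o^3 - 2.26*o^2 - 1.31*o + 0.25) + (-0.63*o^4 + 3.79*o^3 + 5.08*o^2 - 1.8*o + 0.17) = -0.63*o^4 + 1.23*o^3 + 2.82*o^2 - 3.11*o + 0.42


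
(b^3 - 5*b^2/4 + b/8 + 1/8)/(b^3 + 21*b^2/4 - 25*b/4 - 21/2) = (8*b^3 - 10*b^2 + b + 1)/(2*(4*b^3 + 21*b^2 - 25*b - 42))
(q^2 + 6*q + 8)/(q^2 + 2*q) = (q + 4)/q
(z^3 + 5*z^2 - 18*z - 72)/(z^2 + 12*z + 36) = (z^2 - z - 12)/(z + 6)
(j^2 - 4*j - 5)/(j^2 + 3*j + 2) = (j - 5)/(j + 2)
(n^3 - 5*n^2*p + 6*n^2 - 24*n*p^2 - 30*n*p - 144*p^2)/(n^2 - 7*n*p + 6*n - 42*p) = (-n^2 + 5*n*p + 24*p^2)/(-n + 7*p)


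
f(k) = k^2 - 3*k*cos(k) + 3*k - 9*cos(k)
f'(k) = 3*k*sin(k) + 2*k + 9*sin(k) - 3*cos(k) + 3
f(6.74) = 39.42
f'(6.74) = 26.68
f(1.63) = 8.37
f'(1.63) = 20.30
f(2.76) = 31.93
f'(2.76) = 17.74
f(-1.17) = -4.28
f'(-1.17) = -5.57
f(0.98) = -2.75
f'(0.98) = 13.21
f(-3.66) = 0.70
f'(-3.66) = -2.70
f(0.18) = -8.81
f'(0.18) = 2.12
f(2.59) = 28.76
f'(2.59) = 19.52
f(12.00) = 142.03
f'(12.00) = 0.32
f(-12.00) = 130.78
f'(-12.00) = -38.02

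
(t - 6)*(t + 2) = t^2 - 4*t - 12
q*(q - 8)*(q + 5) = q^3 - 3*q^2 - 40*q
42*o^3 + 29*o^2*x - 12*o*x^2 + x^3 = (-7*o + x)*(-6*o + x)*(o + x)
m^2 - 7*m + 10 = (m - 5)*(m - 2)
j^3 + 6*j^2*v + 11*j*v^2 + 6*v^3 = (j + v)*(j + 2*v)*(j + 3*v)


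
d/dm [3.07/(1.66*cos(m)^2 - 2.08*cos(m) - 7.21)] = (10.1924*cos(m) - 6.3856)*sin(m)/(-1.66*cos(m)^2 + 2.08*cos(m) + 7.21)^2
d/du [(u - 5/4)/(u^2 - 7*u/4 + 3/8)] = 4*(-16*u^2 + 40*u - 29)/(64*u^4 - 224*u^3 + 244*u^2 - 84*u + 9)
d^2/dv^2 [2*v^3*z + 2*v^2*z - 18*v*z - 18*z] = 4*z*(3*v + 1)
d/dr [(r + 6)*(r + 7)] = 2*r + 13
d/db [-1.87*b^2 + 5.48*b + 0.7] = 5.48 - 3.74*b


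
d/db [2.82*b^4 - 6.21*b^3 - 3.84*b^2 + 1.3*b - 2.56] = 11.28*b^3 - 18.63*b^2 - 7.68*b + 1.3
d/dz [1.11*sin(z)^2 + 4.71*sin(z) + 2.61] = (2.22*sin(z) + 4.71)*cos(z)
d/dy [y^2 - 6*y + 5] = 2*y - 6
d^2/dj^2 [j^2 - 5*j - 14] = 2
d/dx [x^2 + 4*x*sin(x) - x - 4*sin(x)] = 4*x*cos(x) + 2*x - 4*sqrt(2)*cos(x + pi/4) - 1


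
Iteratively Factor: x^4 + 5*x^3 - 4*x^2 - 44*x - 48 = (x - 3)*(x^3 + 8*x^2 + 20*x + 16) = (x - 3)*(x + 4)*(x^2 + 4*x + 4) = (x - 3)*(x + 2)*(x + 4)*(x + 2)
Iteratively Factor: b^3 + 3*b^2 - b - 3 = (b + 1)*(b^2 + 2*b - 3) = (b + 1)*(b + 3)*(b - 1)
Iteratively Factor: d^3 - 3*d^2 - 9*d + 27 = (d - 3)*(d^2 - 9) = (d - 3)*(d + 3)*(d - 3)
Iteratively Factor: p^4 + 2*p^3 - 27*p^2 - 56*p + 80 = (p - 1)*(p^3 + 3*p^2 - 24*p - 80) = (p - 1)*(p + 4)*(p^2 - p - 20) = (p - 1)*(p + 4)^2*(p - 5)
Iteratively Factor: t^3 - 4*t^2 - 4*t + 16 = (t - 2)*(t^2 - 2*t - 8) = (t - 4)*(t - 2)*(t + 2)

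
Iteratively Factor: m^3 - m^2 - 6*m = (m - 3)*(m^2 + 2*m) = (m - 3)*(m + 2)*(m)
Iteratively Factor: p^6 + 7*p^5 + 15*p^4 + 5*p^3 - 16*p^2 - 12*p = (p + 1)*(p^5 + 6*p^4 + 9*p^3 - 4*p^2 - 12*p) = (p + 1)*(p + 2)*(p^4 + 4*p^3 + p^2 - 6*p) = (p - 1)*(p + 1)*(p + 2)*(p^3 + 5*p^2 + 6*p) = p*(p - 1)*(p + 1)*(p + 2)*(p^2 + 5*p + 6) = p*(p - 1)*(p + 1)*(p + 2)*(p + 3)*(p + 2)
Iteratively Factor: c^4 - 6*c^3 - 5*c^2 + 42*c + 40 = (c + 2)*(c^3 - 8*c^2 + 11*c + 20) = (c - 4)*(c + 2)*(c^2 - 4*c - 5) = (c - 5)*(c - 4)*(c + 2)*(c + 1)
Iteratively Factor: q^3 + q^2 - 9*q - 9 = (q + 3)*(q^2 - 2*q - 3) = (q + 1)*(q + 3)*(q - 3)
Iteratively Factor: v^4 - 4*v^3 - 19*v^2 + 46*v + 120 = (v + 2)*(v^3 - 6*v^2 - 7*v + 60) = (v - 4)*(v + 2)*(v^2 - 2*v - 15) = (v - 5)*(v - 4)*(v + 2)*(v + 3)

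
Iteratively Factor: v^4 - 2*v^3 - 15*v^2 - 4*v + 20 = (v + 2)*(v^3 - 4*v^2 - 7*v + 10) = (v - 5)*(v + 2)*(v^2 + v - 2) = (v - 5)*(v - 1)*(v + 2)*(v + 2)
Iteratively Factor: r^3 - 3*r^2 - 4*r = (r + 1)*(r^2 - 4*r) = r*(r + 1)*(r - 4)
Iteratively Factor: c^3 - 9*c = (c + 3)*(c^2 - 3*c) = c*(c + 3)*(c - 3)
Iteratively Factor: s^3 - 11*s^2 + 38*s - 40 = (s - 2)*(s^2 - 9*s + 20) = (s - 5)*(s - 2)*(s - 4)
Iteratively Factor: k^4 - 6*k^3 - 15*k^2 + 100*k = (k - 5)*(k^3 - k^2 - 20*k) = k*(k - 5)*(k^2 - k - 20) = k*(k - 5)^2*(k + 4)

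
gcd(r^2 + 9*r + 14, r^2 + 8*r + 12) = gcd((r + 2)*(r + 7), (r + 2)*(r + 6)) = r + 2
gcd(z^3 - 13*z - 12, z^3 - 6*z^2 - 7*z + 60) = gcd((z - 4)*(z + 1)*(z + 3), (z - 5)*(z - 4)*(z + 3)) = z^2 - z - 12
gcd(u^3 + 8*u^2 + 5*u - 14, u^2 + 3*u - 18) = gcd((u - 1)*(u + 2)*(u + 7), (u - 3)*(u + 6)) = 1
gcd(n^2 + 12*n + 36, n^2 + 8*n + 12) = n + 6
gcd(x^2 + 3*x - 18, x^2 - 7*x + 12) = x - 3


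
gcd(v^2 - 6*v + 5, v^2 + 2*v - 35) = v - 5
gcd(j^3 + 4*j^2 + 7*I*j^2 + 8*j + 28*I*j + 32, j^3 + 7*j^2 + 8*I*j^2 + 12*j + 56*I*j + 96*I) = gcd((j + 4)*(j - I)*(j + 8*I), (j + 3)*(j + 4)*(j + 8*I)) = j^2 + j*(4 + 8*I) + 32*I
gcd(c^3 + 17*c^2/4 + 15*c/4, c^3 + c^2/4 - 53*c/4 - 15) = c^2 + 17*c/4 + 15/4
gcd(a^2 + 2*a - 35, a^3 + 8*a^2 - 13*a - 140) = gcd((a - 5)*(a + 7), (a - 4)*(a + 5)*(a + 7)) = a + 7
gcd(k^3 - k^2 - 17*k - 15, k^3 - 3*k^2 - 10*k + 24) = k + 3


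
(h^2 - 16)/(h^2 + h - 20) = (h + 4)/(h + 5)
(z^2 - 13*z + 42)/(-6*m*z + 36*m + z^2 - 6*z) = (z - 7)/(-6*m + z)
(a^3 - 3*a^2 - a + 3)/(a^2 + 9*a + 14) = (a^3 - 3*a^2 - a + 3)/(a^2 + 9*a + 14)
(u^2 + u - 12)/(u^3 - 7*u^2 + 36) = (u + 4)/(u^2 - 4*u - 12)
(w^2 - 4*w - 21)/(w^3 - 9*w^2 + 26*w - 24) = (w^2 - 4*w - 21)/(w^3 - 9*w^2 + 26*w - 24)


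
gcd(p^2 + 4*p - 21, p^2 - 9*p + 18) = p - 3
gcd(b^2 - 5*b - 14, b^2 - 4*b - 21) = b - 7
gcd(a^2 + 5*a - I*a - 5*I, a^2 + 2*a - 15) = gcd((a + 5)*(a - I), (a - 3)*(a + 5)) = a + 5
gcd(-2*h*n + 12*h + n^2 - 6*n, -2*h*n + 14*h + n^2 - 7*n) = 2*h - n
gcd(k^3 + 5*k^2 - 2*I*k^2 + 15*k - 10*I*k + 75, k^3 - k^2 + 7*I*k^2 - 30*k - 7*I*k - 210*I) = k + 5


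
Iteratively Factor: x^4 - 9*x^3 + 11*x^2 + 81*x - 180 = (x - 3)*(x^3 - 6*x^2 - 7*x + 60) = (x - 4)*(x - 3)*(x^2 - 2*x - 15) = (x - 5)*(x - 4)*(x - 3)*(x + 3)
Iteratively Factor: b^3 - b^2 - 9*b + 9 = (b - 1)*(b^2 - 9) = (b - 3)*(b - 1)*(b + 3)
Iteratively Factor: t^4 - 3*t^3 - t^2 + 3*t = (t - 3)*(t^3 - t) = (t - 3)*(t - 1)*(t^2 + t) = t*(t - 3)*(t - 1)*(t + 1)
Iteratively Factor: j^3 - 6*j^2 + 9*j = (j - 3)*(j^2 - 3*j) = (j - 3)^2*(j)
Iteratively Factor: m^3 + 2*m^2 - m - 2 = (m + 1)*(m^2 + m - 2) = (m + 1)*(m + 2)*(m - 1)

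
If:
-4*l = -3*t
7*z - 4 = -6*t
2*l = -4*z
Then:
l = 8/9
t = 32/27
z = -4/9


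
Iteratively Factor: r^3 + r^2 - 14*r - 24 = (r - 4)*(r^2 + 5*r + 6) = (r - 4)*(r + 2)*(r + 3)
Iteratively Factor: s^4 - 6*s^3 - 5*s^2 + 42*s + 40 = (s - 5)*(s^3 - s^2 - 10*s - 8) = (s - 5)*(s + 2)*(s^2 - 3*s - 4) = (s - 5)*(s - 4)*(s + 2)*(s + 1)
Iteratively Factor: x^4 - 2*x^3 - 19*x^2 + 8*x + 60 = (x - 5)*(x^3 + 3*x^2 - 4*x - 12) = (x - 5)*(x - 2)*(x^2 + 5*x + 6) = (x - 5)*(x - 2)*(x + 3)*(x + 2)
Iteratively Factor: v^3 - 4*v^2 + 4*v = (v)*(v^2 - 4*v + 4) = v*(v - 2)*(v - 2)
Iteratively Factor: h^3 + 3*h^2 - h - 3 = (h + 1)*(h^2 + 2*h - 3) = (h + 1)*(h + 3)*(h - 1)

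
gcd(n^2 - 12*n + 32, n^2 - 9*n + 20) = n - 4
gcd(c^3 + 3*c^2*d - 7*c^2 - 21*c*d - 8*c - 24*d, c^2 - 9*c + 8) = c - 8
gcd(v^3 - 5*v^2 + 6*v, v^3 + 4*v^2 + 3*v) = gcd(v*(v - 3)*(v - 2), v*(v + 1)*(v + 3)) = v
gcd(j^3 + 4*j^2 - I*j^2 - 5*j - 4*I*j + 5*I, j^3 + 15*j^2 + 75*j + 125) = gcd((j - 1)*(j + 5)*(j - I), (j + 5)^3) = j + 5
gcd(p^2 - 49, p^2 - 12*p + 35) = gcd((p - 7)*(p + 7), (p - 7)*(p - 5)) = p - 7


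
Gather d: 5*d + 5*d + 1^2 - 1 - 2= 10*d - 2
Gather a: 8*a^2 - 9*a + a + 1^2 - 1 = 8*a^2 - 8*a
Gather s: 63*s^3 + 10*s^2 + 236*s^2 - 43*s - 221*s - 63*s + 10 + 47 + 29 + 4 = 63*s^3 + 246*s^2 - 327*s + 90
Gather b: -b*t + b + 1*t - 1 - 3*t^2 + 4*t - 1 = b*(1 - t) - 3*t^2 + 5*t - 2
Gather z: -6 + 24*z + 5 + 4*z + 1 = 28*z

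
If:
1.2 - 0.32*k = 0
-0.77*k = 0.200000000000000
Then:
No Solution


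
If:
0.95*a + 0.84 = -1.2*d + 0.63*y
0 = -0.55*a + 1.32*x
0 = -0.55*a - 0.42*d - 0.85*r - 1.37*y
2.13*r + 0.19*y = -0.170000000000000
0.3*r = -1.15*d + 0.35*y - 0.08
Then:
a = -0.74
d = 0.06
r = -0.11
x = -0.31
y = 0.34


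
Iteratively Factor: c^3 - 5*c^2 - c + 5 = (c - 5)*(c^2 - 1) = (c - 5)*(c + 1)*(c - 1)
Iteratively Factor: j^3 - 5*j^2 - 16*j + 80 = (j + 4)*(j^2 - 9*j + 20) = (j - 4)*(j + 4)*(j - 5)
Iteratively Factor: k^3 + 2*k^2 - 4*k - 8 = (k + 2)*(k^2 - 4) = (k + 2)^2*(k - 2)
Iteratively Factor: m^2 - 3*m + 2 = (m - 1)*(m - 2)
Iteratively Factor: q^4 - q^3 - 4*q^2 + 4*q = (q)*(q^3 - q^2 - 4*q + 4) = q*(q - 1)*(q^2 - 4) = q*(q - 2)*(q - 1)*(q + 2)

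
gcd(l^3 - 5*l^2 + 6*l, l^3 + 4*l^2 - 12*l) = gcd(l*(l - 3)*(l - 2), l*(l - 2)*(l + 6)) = l^2 - 2*l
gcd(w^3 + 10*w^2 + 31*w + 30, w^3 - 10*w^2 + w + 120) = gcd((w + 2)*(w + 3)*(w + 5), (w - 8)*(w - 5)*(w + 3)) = w + 3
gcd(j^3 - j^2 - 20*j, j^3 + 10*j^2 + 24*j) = j^2 + 4*j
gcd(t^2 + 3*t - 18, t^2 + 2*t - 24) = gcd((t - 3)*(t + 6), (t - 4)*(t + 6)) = t + 6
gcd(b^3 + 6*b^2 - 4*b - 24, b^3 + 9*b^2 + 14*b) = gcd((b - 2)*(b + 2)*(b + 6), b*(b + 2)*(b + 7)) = b + 2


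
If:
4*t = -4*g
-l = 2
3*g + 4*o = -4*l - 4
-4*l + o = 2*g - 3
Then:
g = 48/11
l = -2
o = -25/11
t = -48/11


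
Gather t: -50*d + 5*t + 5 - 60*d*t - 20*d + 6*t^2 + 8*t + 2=-70*d + 6*t^2 + t*(13 - 60*d) + 7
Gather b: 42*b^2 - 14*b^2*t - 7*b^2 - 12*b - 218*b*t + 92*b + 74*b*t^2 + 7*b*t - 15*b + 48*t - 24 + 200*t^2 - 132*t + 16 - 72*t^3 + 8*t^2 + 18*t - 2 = b^2*(35 - 14*t) + b*(74*t^2 - 211*t + 65) - 72*t^3 + 208*t^2 - 66*t - 10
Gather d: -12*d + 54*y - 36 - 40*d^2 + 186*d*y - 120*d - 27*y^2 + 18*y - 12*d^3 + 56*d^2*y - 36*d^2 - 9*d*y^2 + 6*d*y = -12*d^3 + d^2*(56*y - 76) + d*(-9*y^2 + 192*y - 132) - 27*y^2 + 72*y - 36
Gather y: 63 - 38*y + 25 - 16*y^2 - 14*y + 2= -16*y^2 - 52*y + 90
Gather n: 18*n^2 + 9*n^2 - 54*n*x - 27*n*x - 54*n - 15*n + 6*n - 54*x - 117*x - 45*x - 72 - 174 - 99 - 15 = 27*n^2 + n*(-81*x - 63) - 216*x - 360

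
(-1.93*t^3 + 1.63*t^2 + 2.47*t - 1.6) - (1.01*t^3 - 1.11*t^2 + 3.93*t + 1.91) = -2.94*t^3 + 2.74*t^2 - 1.46*t - 3.51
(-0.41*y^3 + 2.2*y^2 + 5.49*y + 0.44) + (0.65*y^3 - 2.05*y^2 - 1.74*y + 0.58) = 0.24*y^3 + 0.15*y^2 + 3.75*y + 1.02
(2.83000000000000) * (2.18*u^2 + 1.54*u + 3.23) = 6.1694*u^2 + 4.3582*u + 9.1409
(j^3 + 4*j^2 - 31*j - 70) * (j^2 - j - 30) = j^5 + 3*j^4 - 65*j^3 - 159*j^2 + 1000*j + 2100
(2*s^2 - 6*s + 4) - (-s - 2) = 2*s^2 - 5*s + 6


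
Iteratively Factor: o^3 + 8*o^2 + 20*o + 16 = (o + 4)*(o^2 + 4*o + 4) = (o + 2)*(o + 4)*(o + 2)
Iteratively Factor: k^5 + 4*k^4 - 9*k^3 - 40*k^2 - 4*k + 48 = (k + 2)*(k^4 + 2*k^3 - 13*k^2 - 14*k + 24) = (k - 3)*(k + 2)*(k^3 + 5*k^2 + 2*k - 8) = (k - 3)*(k + 2)*(k + 4)*(k^2 + k - 2) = (k - 3)*(k - 1)*(k + 2)*(k + 4)*(k + 2)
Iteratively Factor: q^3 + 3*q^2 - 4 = (q + 2)*(q^2 + q - 2) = (q + 2)^2*(q - 1)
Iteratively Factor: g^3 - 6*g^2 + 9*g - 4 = (g - 1)*(g^2 - 5*g + 4) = (g - 1)^2*(g - 4)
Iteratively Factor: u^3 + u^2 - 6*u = (u)*(u^2 + u - 6) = u*(u + 3)*(u - 2)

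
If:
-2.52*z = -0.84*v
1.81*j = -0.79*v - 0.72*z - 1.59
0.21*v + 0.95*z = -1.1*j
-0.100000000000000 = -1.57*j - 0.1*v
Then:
No Solution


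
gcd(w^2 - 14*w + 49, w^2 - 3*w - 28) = w - 7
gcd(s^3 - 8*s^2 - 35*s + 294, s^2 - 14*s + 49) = s^2 - 14*s + 49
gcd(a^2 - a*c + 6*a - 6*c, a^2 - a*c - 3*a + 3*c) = a - c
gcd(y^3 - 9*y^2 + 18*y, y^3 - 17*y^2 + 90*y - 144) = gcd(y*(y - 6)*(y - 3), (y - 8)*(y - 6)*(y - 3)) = y^2 - 9*y + 18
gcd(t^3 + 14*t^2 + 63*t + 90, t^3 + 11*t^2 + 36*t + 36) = t^2 + 9*t + 18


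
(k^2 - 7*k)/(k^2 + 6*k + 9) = k*(k - 7)/(k^2 + 6*k + 9)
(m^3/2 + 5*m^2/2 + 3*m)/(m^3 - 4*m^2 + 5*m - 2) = m*(m^2 + 5*m + 6)/(2*(m^3 - 4*m^2 + 5*m - 2))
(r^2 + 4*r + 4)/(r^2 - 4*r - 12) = (r + 2)/(r - 6)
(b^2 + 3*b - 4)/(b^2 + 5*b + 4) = (b - 1)/(b + 1)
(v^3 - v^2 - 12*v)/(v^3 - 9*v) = (v - 4)/(v - 3)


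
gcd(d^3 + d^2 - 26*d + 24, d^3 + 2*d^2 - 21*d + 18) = d^2 + 5*d - 6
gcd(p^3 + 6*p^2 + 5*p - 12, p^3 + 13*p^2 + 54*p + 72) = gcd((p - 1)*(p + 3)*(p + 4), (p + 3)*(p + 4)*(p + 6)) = p^2 + 7*p + 12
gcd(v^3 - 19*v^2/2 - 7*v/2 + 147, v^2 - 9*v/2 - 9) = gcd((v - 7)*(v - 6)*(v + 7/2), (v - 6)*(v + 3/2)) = v - 6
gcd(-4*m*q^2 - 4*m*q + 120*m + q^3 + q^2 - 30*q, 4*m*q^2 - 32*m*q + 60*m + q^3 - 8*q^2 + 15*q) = q - 5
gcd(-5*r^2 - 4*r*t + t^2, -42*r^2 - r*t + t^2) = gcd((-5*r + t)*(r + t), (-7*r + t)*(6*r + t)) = 1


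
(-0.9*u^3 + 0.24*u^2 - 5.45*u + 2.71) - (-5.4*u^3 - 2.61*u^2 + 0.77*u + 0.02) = 4.5*u^3 + 2.85*u^2 - 6.22*u + 2.69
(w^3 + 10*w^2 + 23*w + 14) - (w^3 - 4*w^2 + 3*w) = 14*w^2 + 20*w + 14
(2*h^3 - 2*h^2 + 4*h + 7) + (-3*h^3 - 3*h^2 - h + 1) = -h^3 - 5*h^2 + 3*h + 8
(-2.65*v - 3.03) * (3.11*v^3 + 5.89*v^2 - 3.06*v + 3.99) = -8.2415*v^4 - 25.0318*v^3 - 9.7377*v^2 - 1.3017*v - 12.0897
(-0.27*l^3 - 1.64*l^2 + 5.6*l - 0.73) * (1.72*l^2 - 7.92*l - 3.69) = -0.4644*l^5 - 0.682399999999999*l^4 + 23.6171*l^3 - 39.556*l^2 - 14.8824*l + 2.6937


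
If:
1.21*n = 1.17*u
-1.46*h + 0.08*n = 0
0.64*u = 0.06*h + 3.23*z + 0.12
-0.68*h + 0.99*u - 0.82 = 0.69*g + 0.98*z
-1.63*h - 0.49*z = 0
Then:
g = -1.03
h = 0.01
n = 0.10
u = 0.10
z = -0.02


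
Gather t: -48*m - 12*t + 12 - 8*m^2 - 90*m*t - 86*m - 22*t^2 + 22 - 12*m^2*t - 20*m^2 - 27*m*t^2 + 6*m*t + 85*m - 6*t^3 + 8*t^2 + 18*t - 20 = -28*m^2 - 49*m - 6*t^3 + t^2*(-27*m - 14) + t*(-12*m^2 - 84*m + 6) + 14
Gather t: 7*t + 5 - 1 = 7*t + 4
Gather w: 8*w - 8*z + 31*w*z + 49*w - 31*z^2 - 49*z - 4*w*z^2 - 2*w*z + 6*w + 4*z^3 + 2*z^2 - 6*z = w*(-4*z^2 + 29*z + 63) + 4*z^3 - 29*z^2 - 63*z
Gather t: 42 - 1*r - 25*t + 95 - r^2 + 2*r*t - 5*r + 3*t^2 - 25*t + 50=-r^2 - 6*r + 3*t^2 + t*(2*r - 50) + 187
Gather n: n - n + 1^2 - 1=0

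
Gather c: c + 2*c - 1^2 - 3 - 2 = 3*c - 6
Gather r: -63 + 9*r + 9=9*r - 54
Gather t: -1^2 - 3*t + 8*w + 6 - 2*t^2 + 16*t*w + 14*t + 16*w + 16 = -2*t^2 + t*(16*w + 11) + 24*w + 21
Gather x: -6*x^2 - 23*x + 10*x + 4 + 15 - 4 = -6*x^2 - 13*x + 15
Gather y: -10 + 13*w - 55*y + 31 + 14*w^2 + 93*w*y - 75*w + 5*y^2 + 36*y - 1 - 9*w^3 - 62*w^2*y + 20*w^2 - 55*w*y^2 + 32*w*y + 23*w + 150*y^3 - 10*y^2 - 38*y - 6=-9*w^3 + 34*w^2 - 39*w + 150*y^3 + y^2*(-55*w - 5) + y*(-62*w^2 + 125*w - 57) + 14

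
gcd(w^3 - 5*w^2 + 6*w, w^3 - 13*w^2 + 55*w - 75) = w - 3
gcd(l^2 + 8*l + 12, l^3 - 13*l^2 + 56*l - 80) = 1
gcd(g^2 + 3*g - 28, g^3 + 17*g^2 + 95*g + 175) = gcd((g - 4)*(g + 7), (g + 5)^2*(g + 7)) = g + 7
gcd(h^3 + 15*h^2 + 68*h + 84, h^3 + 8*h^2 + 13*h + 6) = h + 6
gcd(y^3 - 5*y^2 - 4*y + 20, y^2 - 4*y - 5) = y - 5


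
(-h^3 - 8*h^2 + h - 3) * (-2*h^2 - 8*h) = 2*h^5 + 24*h^4 + 62*h^3 - 2*h^2 + 24*h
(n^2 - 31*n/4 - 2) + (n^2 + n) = 2*n^2 - 27*n/4 - 2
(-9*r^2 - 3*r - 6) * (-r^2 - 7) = 9*r^4 + 3*r^3 + 69*r^2 + 21*r + 42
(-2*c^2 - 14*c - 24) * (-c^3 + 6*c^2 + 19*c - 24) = 2*c^5 + 2*c^4 - 98*c^3 - 362*c^2 - 120*c + 576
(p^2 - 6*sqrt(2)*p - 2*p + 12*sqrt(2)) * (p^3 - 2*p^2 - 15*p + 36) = p^5 - 6*sqrt(2)*p^4 - 4*p^4 - 11*p^3 + 24*sqrt(2)*p^3 + 66*p^2 + 66*sqrt(2)*p^2 - 396*sqrt(2)*p - 72*p + 432*sqrt(2)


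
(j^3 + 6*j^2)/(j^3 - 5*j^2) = (j + 6)/(j - 5)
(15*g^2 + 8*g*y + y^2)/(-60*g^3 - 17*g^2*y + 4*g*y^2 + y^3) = 1/(-4*g + y)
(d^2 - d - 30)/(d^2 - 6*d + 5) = (d^2 - d - 30)/(d^2 - 6*d + 5)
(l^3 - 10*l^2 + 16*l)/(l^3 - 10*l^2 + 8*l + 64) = l*(l - 2)/(l^2 - 2*l - 8)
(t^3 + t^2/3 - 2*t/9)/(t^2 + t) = (t^2 + t/3 - 2/9)/(t + 1)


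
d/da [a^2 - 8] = 2*a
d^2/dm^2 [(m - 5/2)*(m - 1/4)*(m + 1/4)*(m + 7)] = 12*m^2 + 27*m - 281/8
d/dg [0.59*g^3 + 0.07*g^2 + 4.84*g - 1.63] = 1.77*g^2 + 0.14*g + 4.84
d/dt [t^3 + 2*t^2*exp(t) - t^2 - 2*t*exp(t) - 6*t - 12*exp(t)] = 2*t^2*exp(t) + 3*t^2 + 2*t*exp(t) - 2*t - 14*exp(t) - 6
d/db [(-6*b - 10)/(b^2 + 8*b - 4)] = 2*(3*b^2 + 10*b + 52)/(b^4 + 16*b^3 + 56*b^2 - 64*b + 16)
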